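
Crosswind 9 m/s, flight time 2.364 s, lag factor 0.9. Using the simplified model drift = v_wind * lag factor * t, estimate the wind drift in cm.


drift = v_wind * lag * t = 9 * 0.9 * 2.364 = 19.1484 m ≈ 1915 cm

1915 cm


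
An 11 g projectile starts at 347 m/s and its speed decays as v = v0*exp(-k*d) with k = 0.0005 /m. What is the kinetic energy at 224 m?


v = v0*exp(-k*d) = 347*exp(-0.0005*224) = 310.233 m/s
E = 0.5*m*v^2 = 0.5*0.011*310.233^2 = 529.3 J

529.3 J


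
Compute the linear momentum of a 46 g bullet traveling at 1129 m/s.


p = m*v = 0.046*1129 = 51.93 kg·m/s

51.93 kg·m/s


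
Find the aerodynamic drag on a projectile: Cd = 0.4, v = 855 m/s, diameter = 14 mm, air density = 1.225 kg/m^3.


A = pi*(d/2)^2 = pi*(14/2000)^2 = 1.53938e-04 m^2
Fd = 0.5*Cd*rho*A*v^2 = 0.5*0.4*1.225*1.53938e-04*855^2 = 27.57 N

27.57 N


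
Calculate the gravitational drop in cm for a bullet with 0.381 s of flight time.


drop = 0.5*g*t^2 = 0.5*9.81*0.381^2 = 0.712015 m ≈ 71.2 cm

71.2 cm


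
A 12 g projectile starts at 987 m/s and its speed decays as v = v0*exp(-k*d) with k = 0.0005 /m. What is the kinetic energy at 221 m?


v = v0*exp(-k*d) = 987*exp(-0.0005*221) = 883.746 m/s
E = 0.5*m*v^2 = 0.5*0.012*883.746^2 = 4686 J

4686 J


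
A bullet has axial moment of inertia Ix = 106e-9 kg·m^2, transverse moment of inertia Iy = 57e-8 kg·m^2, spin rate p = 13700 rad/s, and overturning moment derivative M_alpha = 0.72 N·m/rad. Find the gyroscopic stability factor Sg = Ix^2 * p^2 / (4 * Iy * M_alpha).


Sg = Ix^2 * p^2 / (4 * Iy * M_alpha) = (106e-9)^2 * 13700^2 / (4 * 57e-8 * 0.72) = 1.285

1.285


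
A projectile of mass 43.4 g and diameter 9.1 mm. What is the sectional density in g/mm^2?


SD = m/d^2 = 43.4/9.1^2 = 0.5241 g/mm^2

0.5241 g/mm^2


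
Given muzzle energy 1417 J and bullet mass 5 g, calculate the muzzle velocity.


v = sqrt(2*E/m) = sqrt(2*1417/0.005) = 752.9 m/s

752.9 m/s


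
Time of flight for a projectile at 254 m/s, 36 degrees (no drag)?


T = 2*v0*sin(theta)/g = 2*254*sin(36°)/9.81 = 30.44 s

30.44 s


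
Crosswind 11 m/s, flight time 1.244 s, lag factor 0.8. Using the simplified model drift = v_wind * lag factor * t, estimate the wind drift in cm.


drift = v_wind * lag * t = 11 * 0.8 * 1.244 = 10.9472 m ≈ 1095 cm

1095 cm


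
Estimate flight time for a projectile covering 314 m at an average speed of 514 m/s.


t = d/v = 314/514 = 0.6109 s

0.6109 s


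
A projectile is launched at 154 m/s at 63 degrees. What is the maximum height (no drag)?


H = (v0*sin(theta))^2 / (2g) = (154*sin(63°))^2 / (2*9.81) = 959.6 m

959.6 m


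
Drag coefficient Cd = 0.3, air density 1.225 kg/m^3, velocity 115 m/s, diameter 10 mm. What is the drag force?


A = pi*(d/2)^2 = pi*(10/2000)^2 = 7.85398e-05 m^2
Fd = 0.5*Cd*rho*A*v^2 = 0.5*0.3*1.225*7.85398e-05*115^2 = 0.1909 N

0.1909 N


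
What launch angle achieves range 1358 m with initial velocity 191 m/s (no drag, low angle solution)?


sin(2*theta) = R*g/v0^2 = 1358*9.81/191^2 = 0.365176, theta = arcsin(0.365176)/2 = 10.71°

10.71 degrees


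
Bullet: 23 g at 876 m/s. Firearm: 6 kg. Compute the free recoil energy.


v_r = m_p*v_p/m_gun = 0.023*876/6 = 3.358 m/s, E_r = 0.5*m_gun*v_r^2 = 0.5*6*3.358^2 = 33.83 J

33.83 J


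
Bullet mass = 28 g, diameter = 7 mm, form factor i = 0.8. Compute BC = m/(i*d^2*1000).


BC = m/(i*d^2*1000) = 28/(0.8 * 7^2 * 1000) = 0.0007143

0.0007143


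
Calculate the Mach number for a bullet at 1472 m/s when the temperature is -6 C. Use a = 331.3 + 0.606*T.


a = 331.3 + 0.606*(-6) = 327.664 m/s
M = v/a = 1472/327.664 = 4.492

4.492


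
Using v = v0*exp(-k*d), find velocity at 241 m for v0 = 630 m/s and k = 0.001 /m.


v = v0*exp(-k*d) = 630*exp(-0.001*241) = 495.1 m/s

495.1 m/s


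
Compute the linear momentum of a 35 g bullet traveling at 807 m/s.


p = m*v = 0.035*807 = 28.25 kg·m/s

28.25 kg·m/s


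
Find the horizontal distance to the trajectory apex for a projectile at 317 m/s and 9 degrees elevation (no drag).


R = v0^2*sin(2*theta)/g = 317^2*sin(2*9°)/9.81 = 3165.42 m
apex_dist = R/2 = 3165.42/2 = 1583 m

1583 m


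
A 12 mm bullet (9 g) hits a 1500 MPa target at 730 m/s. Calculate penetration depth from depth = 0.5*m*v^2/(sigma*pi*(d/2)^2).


A = pi*(d/2)^2 = pi*(12/2)^2 = 113.097 mm^2
E = 0.5*m*v^2 = 0.5*0.009*730^2 = 2398.05 J
depth = E/(sigma*A) = 2398.05 J / (1500 MPa * 113.097 mm^2) = 2398.05/(1500 * 113.097) m = 0.0141356 m ≈ 14.14 mm

14.14 mm


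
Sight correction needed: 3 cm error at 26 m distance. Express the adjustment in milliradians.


1 mrad subtends 1 cm per 10 m of range, so adj = error_cm / (dist_m / 10) = 3 / (26/10) = 1.154 mrad

1.154 mrad


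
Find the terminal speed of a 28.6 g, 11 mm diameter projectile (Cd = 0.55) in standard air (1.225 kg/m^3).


A = pi*(d/2)^2 = pi*(11/2000)^2 = 9.50332e-05 m^2
vt = sqrt(2mg/(Cd*rho*A)) = sqrt(2*0.0286*9.81/(0.55 * 1.225 * 9.50332e-05)) = 93.62 m/s

93.62 m/s


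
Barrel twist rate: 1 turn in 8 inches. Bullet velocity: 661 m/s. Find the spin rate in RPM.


twist_m = 8*0.0254 = 0.2032 m
spin = v/twist = 661/0.2032 = 3252.953 rev/s
RPM = spin*60 = 3252.953*60 ≈ 195177 RPM

195177 RPM


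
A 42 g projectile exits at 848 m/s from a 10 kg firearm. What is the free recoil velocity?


v_recoil = m_p * v_p / m_gun = 0.042 * 848 / 10 = 3.562 m/s

3.562 m/s


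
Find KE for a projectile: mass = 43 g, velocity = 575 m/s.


E = 0.5*m*v^2 = 0.5*0.043*575^2 = 7108 J

7108 J


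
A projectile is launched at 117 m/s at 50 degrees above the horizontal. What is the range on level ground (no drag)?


R = v0^2 * sin(2*theta) / g = 117^2 * sin(2*50°) / 9.81 = 1374 m

1374 m


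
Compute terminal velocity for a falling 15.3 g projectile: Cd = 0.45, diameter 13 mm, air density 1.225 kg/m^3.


A = pi*(d/2)^2 = pi*(13/2000)^2 = 1.32732e-04 m^2
vt = sqrt(2mg/(Cd*rho*A)) = sqrt(2*0.0153*9.81/(0.45 * 1.225 * 1.32732e-04)) = 64.05 m/s

64.05 m/s


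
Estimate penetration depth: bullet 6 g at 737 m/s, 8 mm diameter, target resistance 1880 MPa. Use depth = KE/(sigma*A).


A = pi*(d/2)^2 = pi*(8/2)^2 = 50.2655 mm^2
E = 0.5*m*v^2 = 0.5*0.006*737^2 = 1629.51 J
depth = E/(sigma*A) = 1629.51 J / (1880 MPa * 50.2655 mm^2) = 1629.51/(1880 * 50.2655) m = 0.0172436 m ≈ 17.24 mm

17.24 mm


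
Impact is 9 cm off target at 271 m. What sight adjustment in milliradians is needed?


1 mrad subtends 1 cm per 10 m of range, so adj = error_cm / (dist_m / 10) = 9 / (271/10) = 0.3321 mrad

0.3321 mrad


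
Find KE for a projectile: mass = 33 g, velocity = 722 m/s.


E = 0.5*m*v^2 = 0.5*0.033*722^2 = 8601 J

8601 J


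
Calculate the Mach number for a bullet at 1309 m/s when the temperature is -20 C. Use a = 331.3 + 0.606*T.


a = 331.3 + 0.606*(-20) = 319.18 m/s
M = v/a = 1309/319.18 = 4.101

4.101


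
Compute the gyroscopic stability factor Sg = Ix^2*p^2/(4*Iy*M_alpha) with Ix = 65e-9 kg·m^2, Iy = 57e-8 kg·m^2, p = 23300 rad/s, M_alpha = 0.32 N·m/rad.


Sg = Ix^2 * p^2 / (4 * Iy * M_alpha) = (65e-9)^2 * 23300^2 / (4 * 57e-8 * 0.32) = 3.144

3.144


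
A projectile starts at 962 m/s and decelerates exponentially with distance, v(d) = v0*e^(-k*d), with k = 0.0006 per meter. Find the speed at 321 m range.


v = v0*exp(-k*d) = 962*exp(-0.0006*321) = 793.5 m/s

793.5 m/s


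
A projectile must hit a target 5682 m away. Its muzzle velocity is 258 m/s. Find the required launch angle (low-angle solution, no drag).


sin(2*theta) = R*g/v0^2 = 5682*9.81/258^2 = 0.837396, theta = arcsin(0.837396)/2 = 28.43°

28.43 degrees


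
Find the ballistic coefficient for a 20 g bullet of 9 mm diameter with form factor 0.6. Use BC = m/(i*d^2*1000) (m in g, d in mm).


BC = m/(i*d^2*1000) = 20/(0.6 * 9^2 * 1000) = 0.0004115

0.0004115


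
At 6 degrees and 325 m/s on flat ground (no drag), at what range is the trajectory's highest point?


R = v0^2*sin(2*theta)/g = 325^2*sin(2*6°)/9.81 = 2238.6 m
apex_dist = R/2 = 2238.6/2 = 1119 m

1119 m


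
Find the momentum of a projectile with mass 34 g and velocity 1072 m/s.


p = m*v = 0.034*1072 = 36.45 kg·m/s

36.45 kg·m/s


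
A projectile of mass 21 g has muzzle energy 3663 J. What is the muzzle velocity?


v = sqrt(2*E/m) = sqrt(2*3663/0.021) = 590.6 m/s

590.6 m/s


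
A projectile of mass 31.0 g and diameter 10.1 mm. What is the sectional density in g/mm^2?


SD = m/d^2 = 31.0/10.1^2 = 0.3039 g/mm^2

0.3039 g/mm^2


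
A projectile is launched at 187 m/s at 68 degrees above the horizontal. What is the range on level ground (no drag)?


R = v0^2 * sin(2*theta) / g = 187^2 * sin(2*68°) / 9.81 = 2476 m

2476 m


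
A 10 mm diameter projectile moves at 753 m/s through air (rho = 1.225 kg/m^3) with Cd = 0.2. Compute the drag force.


A = pi*(d/2)^2 = pi*(10/2000)^2 = 7.85398e-05 m^2
Fd = 0.5*Cd*rho*A*v^2 = 0.5*0.2*1.225*7.85398e-05*753^2 = 5.455 N

5.455 N


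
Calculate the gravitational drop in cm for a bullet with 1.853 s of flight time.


drop = 0.5*g*t^2 = 0.5*9.81*1.853^2 = 16.8419 m ≈ 1684 cm

1684 cm


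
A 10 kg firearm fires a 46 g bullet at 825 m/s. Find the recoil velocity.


v_recoil = m_p * v_p / m_gun = 0.046 * 825 / 10 = 3.795 m/s

3.795 m/s


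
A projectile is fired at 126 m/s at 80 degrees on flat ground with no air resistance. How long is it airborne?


T = 2*v0*sin(theta)/g = 2*126*sin(80°)/9.81 = 25.3 s

25.3 s


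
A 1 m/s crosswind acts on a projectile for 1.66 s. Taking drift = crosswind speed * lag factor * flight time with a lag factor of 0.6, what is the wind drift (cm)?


drift = v_wind * lag * t = 1 * 0.6 * 1.66 = 0.996 m ≈ 99.6 cm

99.6 cm


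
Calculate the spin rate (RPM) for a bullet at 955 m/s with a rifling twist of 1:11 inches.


twist_m = 11*0.0254 = 0.2794 m
spin = v/twist = 955/0.2794 = 3418.039 rev/s
RPM = spin*60 = 3418.039*60 ≈ 205082 RPM

205082 RPM


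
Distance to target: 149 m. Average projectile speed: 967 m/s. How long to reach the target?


t = d/v = 149/967 = 0.1541 s

0.1541 s


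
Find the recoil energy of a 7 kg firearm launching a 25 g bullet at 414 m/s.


v_r = m_p*v_p/m_gun = 0.025*414/7 = 1.47857 m/s, E_r = 0.5*m_gun*v_r^2 = 0.5*7*1.47857^2 = 7.652 J

7.652 J


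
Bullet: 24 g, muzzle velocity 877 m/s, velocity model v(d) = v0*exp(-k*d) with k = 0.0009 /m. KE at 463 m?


v = v0*exp(-k*d) = 877*exp(-0.0009*463) = 578.135 m/s
E = 0.5*m*v^2 = 0.5*0.024*578.135^2 = 4011 J

4011 J


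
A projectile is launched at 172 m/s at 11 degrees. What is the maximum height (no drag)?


H = (v0*sin(theta))^2 / (2g) = (172*sin(11°))^2 / (2*9.81) = 54.9 m

54.9 m


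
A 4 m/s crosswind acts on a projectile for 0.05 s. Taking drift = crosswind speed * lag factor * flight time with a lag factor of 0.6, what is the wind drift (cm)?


drift = v_wind * lag * t = 4 * 0.6 * 0.05 = 0.12 m ≈ 12 cm

12 cm


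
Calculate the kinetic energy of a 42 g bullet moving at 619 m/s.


E = 0.5*m*v^2 = 0.5*0.042*619^2 = 8046 J

8046 J


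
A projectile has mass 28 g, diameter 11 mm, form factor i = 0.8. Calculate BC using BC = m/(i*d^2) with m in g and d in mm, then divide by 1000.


BC = m/(i*d^2*1000) = 28/(0.8 * 11^2 * 1000) = 0.0002893

0.0002893


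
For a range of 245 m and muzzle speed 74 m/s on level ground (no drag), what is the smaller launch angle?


sin(2*theta) = R*g/v0^2 = 245*9.81/74^2 = 0.438906, theta = arcsin(0.438906)/2 = 13.02°

13.02 degrees


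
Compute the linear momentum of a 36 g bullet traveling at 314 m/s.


p = m*v = 0.036*314 = 11.3 kg·m/s

11.3 kg·m/s


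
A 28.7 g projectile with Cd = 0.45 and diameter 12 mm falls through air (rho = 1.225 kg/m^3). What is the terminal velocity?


A = pi*(d/2)^2 = pi*(12/2000)^2 = 1.13097e-04 m^2
vt = sqrt(2mg/(Cd*rho*A)) = sqrt(2*0.0287*9.81/(0.45 * 1.225 * 1.13097e-04)) = 95.04 m/s

95.04 m/s


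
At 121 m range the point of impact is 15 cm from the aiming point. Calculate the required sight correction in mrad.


1 mrad subtends 1 cm per 10 m of range, so adj = error_cm / (dist_m / 10) = 15 / (121/10) = 1.24 mrad

1.24 mrad


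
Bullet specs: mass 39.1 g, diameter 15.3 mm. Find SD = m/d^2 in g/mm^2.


SD = m/d^2 = 39.1/15.3^2 = 0.167 g/mm^2

0.167 g/mm^2


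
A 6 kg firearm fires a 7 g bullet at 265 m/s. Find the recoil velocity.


v_recoil = m_p * v_p / m_gun = 0.007 * 265 / 6 = 0.3092 m/s

0.3092 m/s


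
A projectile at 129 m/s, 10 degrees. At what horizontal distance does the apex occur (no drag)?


R = v0^2*sin(2*theta)/g = 129^2*sin(2*10°)/9.81 = 580.179 m
apex_dist = R/2 = 580.179/2 = 290.1 m

290.1 m


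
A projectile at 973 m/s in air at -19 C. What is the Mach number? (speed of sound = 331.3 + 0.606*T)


a = 331.3 + 0.606*(-19) = 319.786 m/s
M = v/a = 973/319.786 = 3.043

3.043


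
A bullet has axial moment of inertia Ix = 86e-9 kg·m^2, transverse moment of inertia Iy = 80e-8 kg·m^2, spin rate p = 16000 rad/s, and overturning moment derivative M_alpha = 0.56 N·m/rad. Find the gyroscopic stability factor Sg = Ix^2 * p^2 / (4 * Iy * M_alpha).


Sg = Ix^2 * p^2 / (4 * Iy * M_alpha) = (86e-9)^2 * 16000^2 / (4 * 80e-8 * 0.56) = 1.057

1.057


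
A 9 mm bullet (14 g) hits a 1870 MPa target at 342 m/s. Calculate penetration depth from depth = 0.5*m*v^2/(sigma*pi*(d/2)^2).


A = pi*(d/2)^2 = pi*(9/2)^2 = 63.6173 mm^2
E = 0.5*m*v^2 = 0.5*0.014*342^2 = 818.748 J
depth = E/(sigma*A) = 818.748 J / (1870 MPa * 63.6173 mm^2) = 818.748/(1870 * 63.6173) m = 0.0068823 m ≈ 6.882 mm

6.882 mm


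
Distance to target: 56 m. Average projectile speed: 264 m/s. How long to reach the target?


t = d/v = 56/264 = 0.2121 s

0.2121 s


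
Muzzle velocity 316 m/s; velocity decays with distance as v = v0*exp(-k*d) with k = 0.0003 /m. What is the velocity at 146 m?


v = v0*exp(-k*d) = 316*exp(-0.0003*146) = 302.5 m/s

302.5 m/s


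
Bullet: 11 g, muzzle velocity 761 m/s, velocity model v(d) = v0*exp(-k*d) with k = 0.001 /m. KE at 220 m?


v = v0*exp(-k*d) = 761*exp(-0.001*220) = 610.717 m/s
E = 0.5*m*v^2 = 0.5*0.011*610.717^2 = 2051 J

2051 J


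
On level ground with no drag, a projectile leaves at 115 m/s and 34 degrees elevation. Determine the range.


R = v0^2 * sin(2*theta) / g = 115^2 * sin(2*34°) / 9.81 = 1250 m

1250 m


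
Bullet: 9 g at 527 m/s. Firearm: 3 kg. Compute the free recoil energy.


v_r = m_p*v_p/m_gun = 0.009*527/3 = 1.581 m/s, E_r = 0.5*m_gun*v_r^2 = 0.5*3*1.581^2 = 3.749 J

3.749 J


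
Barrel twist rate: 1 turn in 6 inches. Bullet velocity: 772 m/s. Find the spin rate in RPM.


twist_m = 6*0.0254 = 0.1524 m
spin = v/twist = 772/0.1524 = 5065.617 rev/s
RPM = spin*60 = 5065.617*60 ≈ 303937 RPM

303937 RPM


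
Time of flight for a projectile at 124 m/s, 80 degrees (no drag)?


T = 2*v0*sin(theta)/g = 2*124*sin(80°)/9.81 = 24.9 s

24.9 s


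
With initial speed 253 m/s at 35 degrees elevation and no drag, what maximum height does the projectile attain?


H = (v0*sin(theta))^2 / (2g) = (253*sin(35°))^2 / (2*9.81) = 1073 m

1073 m


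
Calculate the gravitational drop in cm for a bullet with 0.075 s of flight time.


drop = 0.5*g*t^2 = 0.5*9.81*0.075^2 = 0.0275906 m ≈ 2.759 cm

2.759 cm


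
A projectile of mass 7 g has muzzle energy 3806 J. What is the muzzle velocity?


v = sqrt(2*E/m) = sqrt(2*3806/0.007) = 1043 m/s

1043 m/s


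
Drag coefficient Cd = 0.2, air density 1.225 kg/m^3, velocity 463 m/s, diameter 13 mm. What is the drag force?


A = pi*(d/2)^2 = pi*(13/2000)^2 = 1.32732e-04 m^2
Fd = 0.5*Cd*rho*A*v^2 = 0.5*0.2*1.225*1.32732e-04*463^2 = 3.486 N

3.486 N


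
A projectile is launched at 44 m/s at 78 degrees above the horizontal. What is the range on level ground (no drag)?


R = v0^2 * sin(2*theta) / g = 44^2 * sin(2*78°) / 9.81 = 80.27 m

80.27 m


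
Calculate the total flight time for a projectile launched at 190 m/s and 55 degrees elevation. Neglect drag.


T = 2*v0*sin(theta)/g = 2*190*sin(55°)/9.81 = 31.73 s

31.73 s


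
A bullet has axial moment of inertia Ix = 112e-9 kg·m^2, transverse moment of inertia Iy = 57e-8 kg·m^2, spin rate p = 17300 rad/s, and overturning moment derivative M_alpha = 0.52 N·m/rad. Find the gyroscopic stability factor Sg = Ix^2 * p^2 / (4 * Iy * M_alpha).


Sg = Ix^2 * p^2 / (4 * Iy * M_alpha) = (112e-9)^2 * 17300^2 / (4 * 57e-8 * 0.52) = 3.167

3.167


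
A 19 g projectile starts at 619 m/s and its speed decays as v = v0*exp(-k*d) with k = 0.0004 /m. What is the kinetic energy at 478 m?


v = v0*exp(-k*d) = 619*exp(-0.0004*478) = 511.274 m/s
E = 0.5*m*v^2 = 0.5*0.019*511.274^2 = 2483 J

2483 J


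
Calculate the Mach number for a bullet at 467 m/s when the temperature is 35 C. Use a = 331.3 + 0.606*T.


a = 331.3 + 0.606*(35) = 352.51 m/s
M = v/a = 467/352.51 = 1.325

1.325


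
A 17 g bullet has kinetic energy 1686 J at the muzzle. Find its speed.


v = sqrt(2*E/m) = sqrt(2*1686/0.017) = 445.4 m/s

445.4 m/s


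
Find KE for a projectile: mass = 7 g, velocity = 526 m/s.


E = 0.5*m*v^2 = 0.5*0.007*526^2 = 968.4 J

968.4 J


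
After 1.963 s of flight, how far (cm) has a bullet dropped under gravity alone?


drop = 0.5*g*t^2 = 0.5*9.81*1.963^2 = 18.9008 m ≈ 1890 cm

1890 cm


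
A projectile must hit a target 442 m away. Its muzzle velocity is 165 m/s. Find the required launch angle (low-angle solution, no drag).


sin(2*theta) = R*g/v0^2 = 442*9.81/165^2 = 0.159266, theta = arcsin(0.159266)/2 = 4.582°

4.582 degrees


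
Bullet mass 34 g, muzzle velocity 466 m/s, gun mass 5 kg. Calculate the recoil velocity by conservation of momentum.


v_recoil = m_p * v_p / m_gun = 0.034 * 466 / 5 = 3.169 m/s

3.169 m/s


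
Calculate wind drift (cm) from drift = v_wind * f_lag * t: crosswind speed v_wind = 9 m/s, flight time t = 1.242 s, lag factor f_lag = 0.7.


drift = v_wind * lag * t = 9 * 0.7 * 1.242 = 7.8246 m ≈ 782.5 cm

782.5 cm


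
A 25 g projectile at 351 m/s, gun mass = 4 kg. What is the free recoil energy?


v_r = m_p*v_p/m_gun = 0.025*351/4 = 2.19375 m/s, E_r = 0.5*m_gun*v_r^2 = 0.5*4*2.19375^2 = 9.625 J

9.625 J


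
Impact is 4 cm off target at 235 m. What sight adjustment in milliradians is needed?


1 mrad subtends 1 cm per 10 m of range, so adj = error_cm / (dist_m / 10) = 4 / (235/10) = 0.1702 mrad

0.1702 mrad


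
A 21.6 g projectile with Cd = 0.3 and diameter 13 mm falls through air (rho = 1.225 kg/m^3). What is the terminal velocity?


A = pi*(d/2)^2 = pi*(13/2000)^2 = 1.32732e-04 m^2
vt = sqrt(2mg/(Cd*rho*A)) = sqrt(2*0.0216*9.81/(0.3 * 1.225 * 1.32732e-04)) = 93.21 m/s

93.21 m/s


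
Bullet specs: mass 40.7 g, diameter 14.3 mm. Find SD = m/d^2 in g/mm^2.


SD = m/d^2 = 40.7/14.3^2 = 0.199 g/mm^2

0.199 g/mm^2


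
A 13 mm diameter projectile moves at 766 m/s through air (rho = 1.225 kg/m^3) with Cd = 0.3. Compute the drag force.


A = pi*(d/2)^2 = pi*(13/2000)^2 = 1.32732e-04 m^2
Fd = 0.5*Cd*rho*A*v^2 = 0.5*0.3*1.225*1.32732e-04*766^2 = 14.31 N

14.31 N


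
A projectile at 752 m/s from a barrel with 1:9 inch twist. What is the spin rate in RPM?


twist_m = 9*0.0254 = 0.2286 m
spin = v/twist = 752/0.2286 = 3289.589 rev/s
RPM = spin*60 = 3289.589*60 ≈ 197375 RPM

197375 RPM


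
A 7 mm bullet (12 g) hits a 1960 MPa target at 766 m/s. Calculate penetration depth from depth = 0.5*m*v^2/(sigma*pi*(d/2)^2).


A = pi*(d/2)^2 = pi*(7/2)^2 = 38.4845 mm^2
E = 0.5*m*v^2 = 0.5*0.012*766^2 = 3520.54 J
depth = E/(sigma*A) = 3520.54 J / (1960 MPa * 38.4845 mm^2) = 3520.54/(1960 * 38.4845) m = 0.0466731 m ≈ 46.67 mm

46.67 mm


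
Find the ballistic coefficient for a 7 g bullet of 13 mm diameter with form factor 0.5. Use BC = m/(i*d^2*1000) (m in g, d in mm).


BC = m/(i*d^2*1000) = 7/(0.5 * 13^2 * 1000) = 8.284e-05

8.284e-05


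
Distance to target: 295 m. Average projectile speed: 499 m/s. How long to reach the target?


t = d/v = 295/499 = 0.5912 s

0.5912 s


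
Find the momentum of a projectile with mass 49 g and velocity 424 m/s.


p = m*v = 0.049*424 = 20.78 kg·m/s

20.78 kg·m/s


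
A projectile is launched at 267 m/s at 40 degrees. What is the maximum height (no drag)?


H = (v0*sin(theta))^2 / (2g) = (267*sin(40°))^2 / (2*9.81) = 1501 m

1501 m


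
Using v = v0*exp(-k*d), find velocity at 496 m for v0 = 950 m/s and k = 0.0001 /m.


v = v0*exp(-k*d) = 950*exp(-0.0001*496) = 904 m/s

904 m/s


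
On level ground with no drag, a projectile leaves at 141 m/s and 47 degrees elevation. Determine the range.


R = v0^2 * sin(2*theta) / g = 141^2 * sin(2*47°) / 9.81 = 2022 m

2022 m


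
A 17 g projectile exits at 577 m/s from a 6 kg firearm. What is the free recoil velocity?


v_recoil = m_p * v_p / m_gun = 0.017 * 577 / 6 = 1.635 m/s

1.635 m/s


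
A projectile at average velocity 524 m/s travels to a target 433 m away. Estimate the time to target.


t = d/v = 433/524 = 0.8263 s

0.8263 s


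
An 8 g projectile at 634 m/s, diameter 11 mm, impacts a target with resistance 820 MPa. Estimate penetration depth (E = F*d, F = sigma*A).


A = pi*(d/2)^2 = pi*(11/2)^2 = 95.0332 mm^2
E = 0.5*m*v^2 = 0.5*0.008*634^2 = 1607.82 J
depth = E/(sigma*A) = 1607.82 J / (820 MPa * 95.0332 mm^2) = 1607.82/(820 * 95.0332) m = 0.0206324 m ≈ 20.63 mm

20.63 mm


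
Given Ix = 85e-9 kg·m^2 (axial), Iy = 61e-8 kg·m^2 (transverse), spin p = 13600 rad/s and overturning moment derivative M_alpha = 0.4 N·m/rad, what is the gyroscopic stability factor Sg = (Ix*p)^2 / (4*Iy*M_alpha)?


Sg = Ix^2 * p^2 / (4 * Iy * M_alpha) = (85e-9)^2 * 13600^2 / (4 * 61e-8 * 0.4) = 1.369

1.369


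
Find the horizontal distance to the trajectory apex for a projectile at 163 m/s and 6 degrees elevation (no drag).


R = v0^2*sin(2*theta)/g = 163^2*sin(2*6°)/9.81 = 563.099 m
apex_dist = R/2 = 563.099/2 = 281.5 m

281.5 m


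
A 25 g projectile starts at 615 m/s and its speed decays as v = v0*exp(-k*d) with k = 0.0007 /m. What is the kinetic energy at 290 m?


v = v0*exp(-k*d) = 615*exp(-0.0007*290) = 502.011 m/s
E = 0.5*m*v^2 = 0.5*0.025*502.011^2 = 3150 J

3150 J


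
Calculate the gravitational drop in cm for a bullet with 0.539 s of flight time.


drop = 0.5*g*t^2 = 0.5*9.81*0.539^2 = 1.42501 m ≈ 142.5 cm

142.5 cm


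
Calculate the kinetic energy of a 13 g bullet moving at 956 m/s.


E = 0.5*m*v^2 = 0.5*0.013*956^2 = 5941 J

5941 J


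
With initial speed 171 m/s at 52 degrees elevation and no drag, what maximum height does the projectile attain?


H = (v0*sin(theta))^2 / (2g) = (171*sin(52°))^2 / (2*9.81) = 925.5 m

925.5 m


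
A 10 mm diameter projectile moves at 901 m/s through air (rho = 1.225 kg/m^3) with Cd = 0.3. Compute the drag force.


A = pi*(d/2)^2 = pi*(10/2000)^2 = 7.85398e-05 m^2
Fd = 0.5*Cd*rho*A*v^2 = 0.5*0.3*1.225*7.85398e-05*901^2 = 11.72 N

11.72 N


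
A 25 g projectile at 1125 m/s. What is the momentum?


p = m*v = 0.025*1125 = 28.12 kg·m/s

28.12 kg·m/s


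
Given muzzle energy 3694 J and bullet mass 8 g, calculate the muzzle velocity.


v = sqrt(2*E/m) = sqrt(2*3694/0.008) = 961 m/s

961 m/s


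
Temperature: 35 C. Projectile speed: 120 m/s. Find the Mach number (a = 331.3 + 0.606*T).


a = 331.3 + 0.606*(35) = 352.51 m/s
M = v/a = 120/352.51 = 0.3404

0.3404


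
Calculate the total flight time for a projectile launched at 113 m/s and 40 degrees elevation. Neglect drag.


T = 2*v0*sin(theta)/g = 2*113*sin(40°)/9.81 = 14.81 s

14.81 s


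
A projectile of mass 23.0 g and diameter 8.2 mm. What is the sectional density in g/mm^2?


SD = m/d^2 = 23.0/8.2^2 = 0.3421 g/mm^2

0.3421 g/mm^2


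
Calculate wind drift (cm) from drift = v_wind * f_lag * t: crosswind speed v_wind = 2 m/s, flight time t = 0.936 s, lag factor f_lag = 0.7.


drift = v_wind * lag * t = 2 * 0.7 * 0.936 = 1.3104 m ≈ 131 cm

131 cm


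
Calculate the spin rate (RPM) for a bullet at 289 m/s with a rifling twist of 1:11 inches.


twist_m = 11*0.0254 = 0.2794 m
spin = v/twist = 289/0.2794 = 1034.359 rev/s
RPM = spin*60 = 1034.359*60 ≈ 62062 RPM

62062 RPM


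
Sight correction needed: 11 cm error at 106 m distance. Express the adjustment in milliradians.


1 mrad subtends 1 cm per 10 m of range, so adj = error_cm / (dist_m / 10) = 11 / (106/10) = 1.038 mrad

1.038 mrad


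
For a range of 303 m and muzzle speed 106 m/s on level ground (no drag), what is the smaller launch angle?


sin(2*theta) = R*g/v0^2 = 303*9.81/106^2 = 0.264545, theta = arcsin(0.264545)/2 = 7.67°

7.67 degrees


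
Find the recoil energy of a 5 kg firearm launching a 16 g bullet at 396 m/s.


v_r = m_p*v_p/m_gun = 0.016*396/5 = 1.2672 m/s, E_r = 0.5*m_gun*v_r^2 = 0.5*5*1.2672^2 = 4.014 J

4.014 J


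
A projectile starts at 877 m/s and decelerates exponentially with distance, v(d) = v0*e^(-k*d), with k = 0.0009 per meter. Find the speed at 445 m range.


v = v0*exp(-k*d) = 877*exp(-0.0009*445) = 587.6 m/s

587.6 m/s


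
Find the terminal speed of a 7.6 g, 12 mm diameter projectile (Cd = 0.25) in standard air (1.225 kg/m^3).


A = pi*(d/2)^2 = pi*(12/2000)^2 = 1.13097e-04 m^2
vt = sqrt(2mg/(Cd*rho*A)) = sqrt(2*0.0076*9.81/(0.25 * 1.225 * 1.13097e-04)) = 65.61 m/s

65.61 m/s


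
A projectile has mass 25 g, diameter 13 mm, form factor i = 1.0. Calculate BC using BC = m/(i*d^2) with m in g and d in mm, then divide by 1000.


BC = m/(i*d^2*1000) = 25/(1.0 * 13^2 * 1000) = 0.0001479

0.0001479


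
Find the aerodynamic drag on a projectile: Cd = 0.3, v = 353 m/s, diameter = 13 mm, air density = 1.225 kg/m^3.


A = pi*(d/2)^2 = pi*(13/2000)^2 = 1.32732e-04 m^2
Fd = 0.5*Cd*rho*A*v^2 = 0.5*0.3*1.225*1.32732e-04*353^2 = 3.039 N

3.039 N


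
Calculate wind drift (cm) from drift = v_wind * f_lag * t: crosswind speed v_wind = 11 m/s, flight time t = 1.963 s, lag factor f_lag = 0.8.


drift = v_wind * lag * t = 11 * 0.8 * 1.963 = 17.2744 m ≈ 1727 cm

1727 cm


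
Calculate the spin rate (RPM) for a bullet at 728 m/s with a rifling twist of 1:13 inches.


twist_m = 13*0.0254 = 0.3302 m
spin = v/twist = 728/0.3302 = 2204.724 rev/s
RPM = spin*60 = 2204.724*60 ≈ 132283 RPM

132283 RPM


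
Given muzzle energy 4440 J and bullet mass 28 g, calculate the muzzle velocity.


v = sqrt(2*E/m) = sqrt(2*4440/0.028) = 563.2 m/s

563.2 m/s


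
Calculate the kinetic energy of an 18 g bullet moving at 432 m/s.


E = 0.5*m*v^2 = 0.5*0.018*432^2 = 1680 J

1680 J


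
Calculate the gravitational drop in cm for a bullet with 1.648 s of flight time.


drop = 0.5*g*t^2 = 0.5*9.81*1.648^2 = 13.3215 m ≈ 1332 cm

1332 cm


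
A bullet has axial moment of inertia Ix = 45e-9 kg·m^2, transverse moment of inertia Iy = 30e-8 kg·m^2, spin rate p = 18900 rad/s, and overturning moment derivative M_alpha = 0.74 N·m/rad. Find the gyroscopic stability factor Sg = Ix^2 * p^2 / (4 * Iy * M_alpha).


Sg = Ix^2 * p^2 / (4 * Iy * M_alpha) = (45e-9)^2 * 18900^2 / (4 * 30e-8 * 0.74) = 0.8146

0.8146


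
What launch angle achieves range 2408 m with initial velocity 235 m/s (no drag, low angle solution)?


sin(2*theta) = R*g/v0^2 = 2408*9.81/235^2 = 0.42775, theta = arcsin(0.42775)/2 = 12.66°

12.66 degrees


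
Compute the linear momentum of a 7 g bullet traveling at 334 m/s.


p = m*v = 0.007*334 = 2.338 kg·m/s

2.338 kg·m/s


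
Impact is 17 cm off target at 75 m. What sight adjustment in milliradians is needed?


1 mrad subtends 1 cm per 10 m of range, so adj = error_cm / (dist_m / 10) = 17 / (75/10) = 2.267 mrad

2.267 mrad


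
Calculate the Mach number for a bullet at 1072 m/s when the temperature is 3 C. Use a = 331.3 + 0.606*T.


a = 331.3 + 0.606*(3) = 333.118 m/s
M = v/a = 1072/333.118 = 3.218

3.218


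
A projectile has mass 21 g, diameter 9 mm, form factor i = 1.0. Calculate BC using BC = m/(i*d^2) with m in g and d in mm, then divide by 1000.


BC = m/(i*d^2*1000) = 21/(1.0 * 9^2 * 1000) = 0.0002593

0.0002593


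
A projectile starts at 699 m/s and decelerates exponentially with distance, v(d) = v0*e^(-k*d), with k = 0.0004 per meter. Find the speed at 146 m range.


v = v0*exp(-k*d) = 699*exp(-0.0004*146) = 659.3 m/s

659.3 m/s


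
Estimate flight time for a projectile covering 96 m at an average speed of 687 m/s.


t = d/v = 96/687 = 0.1397 s

0.1397 s


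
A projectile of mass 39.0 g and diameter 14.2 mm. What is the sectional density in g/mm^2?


SD = m/d^2 = 39.0/14.2^2 = 0.1934 g/mm^2

0.1934 g/mm^2


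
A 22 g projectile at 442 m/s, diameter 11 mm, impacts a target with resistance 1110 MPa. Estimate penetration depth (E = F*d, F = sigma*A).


A = pi*(d/2)^2 = pi*(11/2)^2 = 95.0332 mm^2
E = 0.5*m*v^2 = 0.5*0.022*442^2 = 2149 J
depth = E/(sigma*A) = 2149 J / (1110 MPa * 95.0332 mm^2) = 2149/(1110 * 95.0332) m = 0.0203722 m ≈ 20.37 mm

20.37 mm


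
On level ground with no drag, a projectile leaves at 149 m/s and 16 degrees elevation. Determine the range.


R = v0^2 * sin(2*theta) / g = 149^2 * sin(2*16°) / 9.81 = 1199 m

1199 m


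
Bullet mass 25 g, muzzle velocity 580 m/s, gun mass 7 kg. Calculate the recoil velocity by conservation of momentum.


v_recoil = m_p * v_p / m_gun = 0.025 * 580 / 7 = 2.071 m/s

2.071 m/s


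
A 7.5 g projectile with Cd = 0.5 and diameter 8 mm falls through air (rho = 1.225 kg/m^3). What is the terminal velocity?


A = pi*(d/2)^2 = pi*(8/2000)^2 = 5.02655e-05 m^2
vt = sqrt(2mg/(Cd*rho*A)) = sqrt(2*0.0075*9.81/(0.5 * 1.225 * 5.02655e-05)) = 69.13 m/s

69.13 m/s


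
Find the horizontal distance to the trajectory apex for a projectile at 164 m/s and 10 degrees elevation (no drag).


R = v0^2*sin(2*theta)/g = 164^2*sin(2*10°)/9.81 = 937.714 m
apex_dist = R/2 = 937.714/2 = 468.9 m

468.9 m


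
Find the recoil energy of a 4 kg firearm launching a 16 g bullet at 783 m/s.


v_r = m_p*v_p/m_gun = 0.016*783/4 = 3.132 m/s, E_r = 0.5*m_gun*v_r^2 = 0.5*4*3.132^2 = 19.62 J

19.62 J


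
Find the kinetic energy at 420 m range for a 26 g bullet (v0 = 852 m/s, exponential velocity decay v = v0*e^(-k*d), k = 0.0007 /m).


v = v0*exp(-k*d) = 852*exp(-0.0007*420) = 634.976 m/s
E = 0.5*m*v^2 = 0.5*0.026*634.976^2 = 5242 J

5242 J


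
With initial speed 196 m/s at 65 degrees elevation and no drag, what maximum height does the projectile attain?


H = (v0*sin(theta))^2 / (2g) = (196*sin(65°))^2 / (2*9.81) = 1608 m

1608 m


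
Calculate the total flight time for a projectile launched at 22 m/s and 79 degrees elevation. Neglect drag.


T = 2*v0*sin(theta)/g = 2*22*sin(79°)/9.81 = 4.403 s

4.403 s


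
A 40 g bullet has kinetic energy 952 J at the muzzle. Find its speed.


v = sqrt(2*E/m) = sqrt(2*952/0.04) = 218.2 m/s

218.2 m/s


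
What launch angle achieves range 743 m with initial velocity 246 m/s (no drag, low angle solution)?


sin(2*theta) = R*g/v0^2 = 743*9.81/246^2 = 0.120445, theta = arcsin(0.120445)/2 = 3.459°

3.459 degrees


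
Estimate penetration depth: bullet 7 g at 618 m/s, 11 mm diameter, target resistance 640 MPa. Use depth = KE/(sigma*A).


A = pi*(d/2)^2 = pi*(11/2)^2 = 95.0332 mm^2
E = 0.5*m*v^2 = 0.5*0.007*618^2 = 1336.73 J
depth = E/(sigma*A) = 1336.73 J / (640 MPa * 95.0332 mm^2) = 1336.73/(640 * 95.0332) m = 0.0219781 m ≈ 21.98 mm

21.98 mm


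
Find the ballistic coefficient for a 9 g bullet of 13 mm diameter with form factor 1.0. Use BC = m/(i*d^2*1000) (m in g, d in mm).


BC = m/(i*d^2*1000) = 9/(1.0 * 13^2 * 1000) = 5.325e-05

5.325e-05


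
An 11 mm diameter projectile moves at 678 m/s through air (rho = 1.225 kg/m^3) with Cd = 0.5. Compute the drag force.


A = pi*(d/2)^2 = pi*(11/2000)^2 = 9.50332e-05 m^2
Fd = 0.5*Cd*rho*A*v^2 = 0.5*0.5*1.225*9.50332e-05*678^2 = 13.38 N

13.38 N


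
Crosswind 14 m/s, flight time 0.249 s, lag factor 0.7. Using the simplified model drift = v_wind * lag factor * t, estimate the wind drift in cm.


drift = v_wind * lag * t = 14 * 0.7 * 0.249 = 2.4402 m ≈ 244 cm

244 cm


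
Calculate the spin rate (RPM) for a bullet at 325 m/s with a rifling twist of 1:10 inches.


twist_m = 10*0.0254 = 0.254 m
spin = v/twist = 325/0.254 = 1279.528 rev/s
RPM = spin*60 = 1279.528*60 ≈ 76772 RPM

76772 RPM


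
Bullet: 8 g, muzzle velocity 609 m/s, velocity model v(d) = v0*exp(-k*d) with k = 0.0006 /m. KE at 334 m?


v = v0*exp(-k*d) = 609*exp(-0.0006*334) = 498.408 m/s
E = 0.5*m*v^2 = 0.5*0.008*498.408^2 = 993.6 J

993.6 J


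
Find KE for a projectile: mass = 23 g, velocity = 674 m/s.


E = 0.5*m*v^2 = 0.5*0.023*674^2 = 5224 J

5224 J


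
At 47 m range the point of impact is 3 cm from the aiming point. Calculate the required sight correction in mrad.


1 mrad subtends 1 cm per 10 m of range, so adj = error_cm / (dist_m / 10) = 3 / (47/10) = 0.6383 mrad

0.6383 mrad


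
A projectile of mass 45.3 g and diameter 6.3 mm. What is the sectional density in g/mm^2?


SD = m/d^2 = 45.3/6.3^2 = 1.141 g/mm^2

1.141 g/mm^2


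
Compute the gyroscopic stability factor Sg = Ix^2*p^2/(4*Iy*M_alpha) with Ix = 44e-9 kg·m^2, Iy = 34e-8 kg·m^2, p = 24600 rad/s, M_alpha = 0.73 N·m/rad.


Sg = Ix^2 * p^2 / (4 * Iy * M_alpha) = (44e-9)^2 * 24600^2 / (4 * 34e-8 * 0.73) = 1.18

1.18


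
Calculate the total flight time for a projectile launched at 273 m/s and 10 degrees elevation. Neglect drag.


T = 2*v0*sin(theta)/g = 2*273*sin(10°)/9.81 = 9.665 s

9.665 s


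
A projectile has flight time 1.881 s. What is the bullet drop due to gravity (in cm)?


drop = 0.5*g*t^2 = 0.5*9.81*1.881^2 = 17.3547 m ≈ 1735 cm

1735 cm


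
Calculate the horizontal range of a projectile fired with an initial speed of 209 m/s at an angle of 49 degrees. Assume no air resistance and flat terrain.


R = v0^2 * sin(2*theta) / g = 209^2 * sin(2*49°) / 9.81 = 4409 m

4409 m


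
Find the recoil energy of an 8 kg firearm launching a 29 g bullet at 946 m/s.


v_r = m_p*v_p/m_gun = 0.029*946/8 = 3.42925 m/s, E_r = 0.5*m_gun*v_r^2 = 0.5*8*3.42925^2 = 47.04 J

47.04 J


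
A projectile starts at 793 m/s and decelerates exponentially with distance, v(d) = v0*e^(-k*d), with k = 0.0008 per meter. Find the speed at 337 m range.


v = v0*exp(-k*d) = 793*exp(-0.0008*337) = 605.6 m/s

605.6 m/s


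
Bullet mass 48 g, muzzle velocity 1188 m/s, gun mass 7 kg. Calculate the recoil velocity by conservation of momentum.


v_recoil = m_p * v_p / m_gun = 0.048 * 1188 / 7 = 8.146 m/s

8.146 m/s


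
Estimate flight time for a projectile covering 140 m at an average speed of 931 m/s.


t = d/v = 140/931 = 0.1504 s

0.1504 s


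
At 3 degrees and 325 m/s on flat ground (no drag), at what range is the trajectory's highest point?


R = v0^2*sin(2*theta)/g = 325^2*sin(2*3°)/9.81 = 1125.47 m
apex_dist = R/2 = 1125.47/2 = 562.7 m

562.7 m


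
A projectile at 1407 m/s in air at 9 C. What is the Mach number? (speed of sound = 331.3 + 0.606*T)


a = 331.3 + 0.606*(9) = 336.754 m/s
M = v/a = 1407/336.754 = 4.178

4.178


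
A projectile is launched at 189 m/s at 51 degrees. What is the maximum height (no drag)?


H = (v0*sin(theta))^2 / (2g) = (189*sin(51°))^2 / (2*9.81) = 1100 m

1100 m


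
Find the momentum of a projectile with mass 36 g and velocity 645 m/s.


p = m*v = 0.036*645 = 23.22 kg·m/s

23.22 kg·m/s


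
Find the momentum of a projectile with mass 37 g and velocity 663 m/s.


p = m*v = 0.037*663 = 24.53 kg·m/s

24.53 kg·m/s


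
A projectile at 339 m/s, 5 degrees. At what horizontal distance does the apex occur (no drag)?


R = v0^2*sin(2*theta)/g = 339^2*sin(2*5°)/9.81 = 2034.23 m
apex_dist = R/2 = 2034.23/2 = 1017 m

1017 m


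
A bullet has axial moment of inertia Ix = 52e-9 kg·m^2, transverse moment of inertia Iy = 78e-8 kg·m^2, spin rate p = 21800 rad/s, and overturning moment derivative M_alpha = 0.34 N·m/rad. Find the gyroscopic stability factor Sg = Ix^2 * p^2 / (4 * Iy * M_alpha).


Sg = Ix^2 * p^2 / (4 * Iy * M_alpha) = (52e-9)^2 * 21800^2 / (4 * 78e-8 * 0.34) = 1.211

1.211


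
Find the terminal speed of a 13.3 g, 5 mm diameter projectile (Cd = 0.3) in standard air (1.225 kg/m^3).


A = pi*(d/2)^2 = pi*(5/2000)^2 = 1.96350e-05 m^2
vt = sqrt(2mg/(Cd*rho*A)) = sqrt(2*0.0133*9.81/(0.3 * 1.225 * 1.96350e-05)) = 190.2 m/s

190.2 m/s


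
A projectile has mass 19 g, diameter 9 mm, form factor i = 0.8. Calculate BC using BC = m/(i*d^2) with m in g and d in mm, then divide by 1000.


BC = m/(i*d^2*1000) = 19/(0.8 * 9^2 * 1000) = 0.0002932

0.0002932


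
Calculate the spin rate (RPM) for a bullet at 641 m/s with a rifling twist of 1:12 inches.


twist_m = 12*0.0254 = 0.3048 m
spin = v/twist = 641/0.3048 = 2103.018 rev/s
RPM = spin*60 = 2103.018*60 ≈ 126181 RPM

126181 RPM


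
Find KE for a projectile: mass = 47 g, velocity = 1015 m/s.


E = 0.5*m*v^2 = 0.5*0.047*1015^2 = 24210 J

24210 J


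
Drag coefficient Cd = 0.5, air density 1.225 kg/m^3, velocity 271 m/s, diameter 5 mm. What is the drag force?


A = pi*(d/2)^2 = pi*(5/2000)^2 = 1.96350e-05 m^2
Fd = 0.5*Cd*rho*A*v^2 = 0.5*0.5*1.225*1.96350e-05*271^2 = 0.4416 N

0.4416 N


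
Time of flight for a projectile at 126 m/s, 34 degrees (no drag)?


T = 2*v0*sin(theta)/g = 2*126*sin(34°)/9.81 = 14.36 s

14.36 s


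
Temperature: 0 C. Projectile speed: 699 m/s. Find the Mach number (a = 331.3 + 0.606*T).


a = 331.3 + 0.606*(0) = 331.3 m/s
M = v/a = 699/331.3 = 2.11

2.11


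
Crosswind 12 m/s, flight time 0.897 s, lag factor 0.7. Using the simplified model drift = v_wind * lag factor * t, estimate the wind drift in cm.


drift = v_wind * lag * t = 12 * 0.7 * 0.897 = 7.5348 m ≈ 753.5 cm

753.5 cm


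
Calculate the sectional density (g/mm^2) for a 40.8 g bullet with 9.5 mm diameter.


SD = m/d^2 = 40.8/9.5^2 = 0.4521 g/mm^2

0.4521 g/mm^2


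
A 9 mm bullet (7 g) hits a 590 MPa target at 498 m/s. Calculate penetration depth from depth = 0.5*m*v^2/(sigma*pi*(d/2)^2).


A = pi*(d/2)^2 = pi*(9/2)^2 = 63.6173 mm^2
E = 0.5*m*v^2 = 0.5*0.007*498^2 = 868.014 J
depth = E/(sigma*A) = 868.014 J / (590 MPa * 63.6173 mm^2) = 868.014/(590 * 63.6173) m = 0.023126 m ≈ 23.13 mm

23.13 mm


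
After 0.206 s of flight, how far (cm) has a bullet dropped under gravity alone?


drop = 0.5*g*t^2 = 0.5*9.81*0.206^2 = 0.208149 m ≈ 20.81 cm

20.81 cm


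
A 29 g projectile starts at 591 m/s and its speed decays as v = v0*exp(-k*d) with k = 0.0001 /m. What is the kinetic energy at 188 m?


v = v0*exp(-k*d) = 591*exp(-0.0001*188) = 579.993 m/s
E = 0.5*m*v^2 = 0.5*0.029*579.993^2 = 4878 J

4878 J


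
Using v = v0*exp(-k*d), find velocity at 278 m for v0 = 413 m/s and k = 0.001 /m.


v = v0*exp(-k*d) = 413*exp(-0.001*278) = 312.8 m/s

312.8 m/s


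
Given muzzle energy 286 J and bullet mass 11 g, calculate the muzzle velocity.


v = sqrt(2*E/m) = sqrt(2*286/0.011) = 228 m/s

228 m/s


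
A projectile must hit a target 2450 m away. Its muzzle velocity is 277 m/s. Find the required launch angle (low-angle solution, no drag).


sin(2*theta) = R*g/v0^2 = 2450*9.81/277^2 = 0.313239, theta = arcsin(0.313239)/2 = 9.127°

9.127 degrees


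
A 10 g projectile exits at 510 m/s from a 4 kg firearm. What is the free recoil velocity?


v_recoil = m_p * v_p / m_gun = 0.01 * 510 / 4 = 1.275 m/s

1.275 m/s


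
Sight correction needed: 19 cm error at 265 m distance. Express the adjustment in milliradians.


1 mrad subtends 1 cm per 10 m of range, so adj = error_cm / (dist_m / 10) = 19 / (265/10) = 0.717 mrad

0.717 mrad
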